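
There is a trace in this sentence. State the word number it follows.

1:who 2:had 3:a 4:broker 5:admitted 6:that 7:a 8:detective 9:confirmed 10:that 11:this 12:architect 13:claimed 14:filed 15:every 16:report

13

The displaced element is "who" (word 1).
It is linked across 3 clause boundaries (that → that → Ø).
It functions as the subject of "filed", so the gap sits immediately after word 13 ("claimed").
Base order: A broker had admitted that a detective confirmed that this architect claimed that who filed every report.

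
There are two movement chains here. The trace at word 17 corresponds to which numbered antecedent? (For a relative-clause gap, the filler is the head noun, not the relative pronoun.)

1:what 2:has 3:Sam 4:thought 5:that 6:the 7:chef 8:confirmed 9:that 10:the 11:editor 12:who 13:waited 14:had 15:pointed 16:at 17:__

1

The marked gap is the object of the preposition "at" of "pointed".
Its filler is the fronted wh-phrase "what", at word 1.
(The other dependency links word 11 to a gap after word 12.)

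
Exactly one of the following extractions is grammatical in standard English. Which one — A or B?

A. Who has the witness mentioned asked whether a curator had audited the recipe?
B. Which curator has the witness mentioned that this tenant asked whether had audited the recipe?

In B, the wh-phrase is extracted from inside a wh-island (introduced by "whether"), which blocks movement.
In A, the extraction path crosses only that-complement boundaries, which are transparent.
So A is grammatical.

A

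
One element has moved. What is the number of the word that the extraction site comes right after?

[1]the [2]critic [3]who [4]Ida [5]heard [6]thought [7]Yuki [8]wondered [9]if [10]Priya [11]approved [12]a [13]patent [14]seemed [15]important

The displaced element is "the critic" (word 2).
It is linked across 1 clause boundary (Ø).
It functions as the subject of "thought", so the gap sits immediately after word 5 ("heard").
Base order: Ida heard that the critic thought Yuki wondered if Priya approved a patent.

5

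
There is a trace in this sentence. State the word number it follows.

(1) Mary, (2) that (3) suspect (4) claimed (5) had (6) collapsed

4

The displaced element is "Mary" (word 1).
It is linked across 1 clause boundary (Ø).
It functions as the subject of "collapsed", so the gap sits immediately after word 4 ("claimed").
Base order: That suspect claimed that Mary had collapsed.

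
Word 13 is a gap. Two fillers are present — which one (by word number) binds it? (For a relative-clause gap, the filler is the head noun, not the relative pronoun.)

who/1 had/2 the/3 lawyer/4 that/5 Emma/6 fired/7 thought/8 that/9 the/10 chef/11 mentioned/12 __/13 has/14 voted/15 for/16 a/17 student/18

1

The marked gap is the subject of "voted".
Its filler is the fronted wh-phrase "who", at word 1.
(The other dependency links word 4 to a gap after word 7.)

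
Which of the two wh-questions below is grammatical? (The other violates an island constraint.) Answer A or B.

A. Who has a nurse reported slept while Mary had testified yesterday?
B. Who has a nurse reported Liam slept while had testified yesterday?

In B, the wh-phrase is extracted from inside an adjunct island (introduced by "while"), which blocks movement.
In A, the extraction path crosses only that-complement boundaries, which are transparent.
So A is grammatical.

A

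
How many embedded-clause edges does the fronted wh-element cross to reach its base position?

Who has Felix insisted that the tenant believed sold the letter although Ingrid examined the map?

"who" is extracted from the subject of "sold".
Boundaries crossed, outermost first: [that], [Ø] — 2 in total.

2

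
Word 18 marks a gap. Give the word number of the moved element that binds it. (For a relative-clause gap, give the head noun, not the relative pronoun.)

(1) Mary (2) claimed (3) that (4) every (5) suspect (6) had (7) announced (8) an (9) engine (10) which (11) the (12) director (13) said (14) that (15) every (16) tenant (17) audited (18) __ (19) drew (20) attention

The gap at 18 is the object of "audited", inside a relative clause.
The relative pronoun is "which" (word 10); it is bound by the head noun immediately before it.
Its filler is the head noun "engine", at word 9.

9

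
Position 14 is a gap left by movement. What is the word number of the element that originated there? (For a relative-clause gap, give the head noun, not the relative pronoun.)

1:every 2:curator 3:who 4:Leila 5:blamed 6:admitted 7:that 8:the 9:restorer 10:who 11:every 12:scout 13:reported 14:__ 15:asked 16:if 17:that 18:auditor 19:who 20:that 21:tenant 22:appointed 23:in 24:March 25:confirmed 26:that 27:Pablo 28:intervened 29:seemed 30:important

9

The gap at 14 is the subject of "asked", inside a relative clause.
The relative pronoun is "who" (word 10); it is bound by the head noun immediately before it.
Its filler is the head noun "restorer", at word 9.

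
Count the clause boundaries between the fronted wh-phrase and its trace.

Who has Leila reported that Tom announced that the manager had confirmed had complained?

3

"who" is extracted from the subject of "complained".
Boundaries crossed, outermost first: [that], [that], [Ø] — 3 in total.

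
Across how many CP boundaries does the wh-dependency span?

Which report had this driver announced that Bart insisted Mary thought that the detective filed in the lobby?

"which report" is extracted from the object of "filed".
Boundaries crossed, outermost first: [that], [Ø], [that] — 3 in total.

3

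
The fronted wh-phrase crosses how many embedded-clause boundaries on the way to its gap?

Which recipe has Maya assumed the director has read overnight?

1

"which recipe" is extracted from the object of "read".
Boundaries crossed, outermost first: [Ø] — 1 in total.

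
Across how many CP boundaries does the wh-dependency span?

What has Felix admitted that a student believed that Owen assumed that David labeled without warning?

"what" is extracted from the object of "labeled".
Boundaries crossed, outermost first: [that], [that], [that] — 3 in total.

3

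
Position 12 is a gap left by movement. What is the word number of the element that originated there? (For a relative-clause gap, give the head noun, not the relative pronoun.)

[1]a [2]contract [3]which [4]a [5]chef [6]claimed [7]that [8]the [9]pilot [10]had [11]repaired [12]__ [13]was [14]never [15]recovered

2

The gap at 12 is the object of "repaired", inside a relative clause.
The relative pronoun is "which" (word 3); it is bound by the head noun immediately before it.
Its filler is the head noun "contract", at word 2.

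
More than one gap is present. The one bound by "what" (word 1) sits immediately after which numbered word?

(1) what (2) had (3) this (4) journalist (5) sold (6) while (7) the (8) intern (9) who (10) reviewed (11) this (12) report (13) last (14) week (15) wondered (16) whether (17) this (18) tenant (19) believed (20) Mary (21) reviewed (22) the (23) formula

5

The displaced element is "what" (word 1).
It functions as the direct object of "sold", so the gap sits immediately after word 5 ("sold").
Base order: This journalist had sold what while the intern who reviewed this report last week wondered whether this tenant believed Mary reviewed the formula.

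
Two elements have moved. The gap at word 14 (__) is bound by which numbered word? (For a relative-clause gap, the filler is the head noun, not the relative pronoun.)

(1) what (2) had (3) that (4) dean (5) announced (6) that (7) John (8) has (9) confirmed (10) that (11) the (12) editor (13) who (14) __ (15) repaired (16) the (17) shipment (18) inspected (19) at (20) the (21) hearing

12

The marked gap is inside the relative clause, the subject of "repaired".
Its filler is the head noun "editor" (via "who"), at word 12.
(The other dependency links word 1 to a gap after word 18.)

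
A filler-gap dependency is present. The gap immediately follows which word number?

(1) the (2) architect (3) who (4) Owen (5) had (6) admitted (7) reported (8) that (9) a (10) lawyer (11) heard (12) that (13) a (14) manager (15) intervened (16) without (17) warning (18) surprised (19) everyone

The displaced element is "the architect" (word 2).
It is linked across 1 clause boundary (Ø).
It functions as the subject of "reported", so the gap sits immediately after word 6 ("admitted").
Base order: Owen had admitted that the architect reported that a lawyer heard that a manager intervened without warning.

6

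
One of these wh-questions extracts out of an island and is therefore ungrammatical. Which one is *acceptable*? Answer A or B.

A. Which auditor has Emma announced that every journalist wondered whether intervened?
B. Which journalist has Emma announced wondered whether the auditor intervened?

In A, the wh-phrase is extracted from inside a wh-island (introduced by "whether"), which blocks movement.
In B, the extraction path crosses only that-complement boundaries, which are transparent.
So B is grammatical.

B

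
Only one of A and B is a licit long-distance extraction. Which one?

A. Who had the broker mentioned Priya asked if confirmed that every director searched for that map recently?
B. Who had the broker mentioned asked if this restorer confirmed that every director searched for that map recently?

In A, the wh-phrase is extracted from inside a wh-island (introduced by "if"), which blocks movement.
In B, the extraction path crosses only that-complement boundaries, which are transparent.
So B is grammatical.

B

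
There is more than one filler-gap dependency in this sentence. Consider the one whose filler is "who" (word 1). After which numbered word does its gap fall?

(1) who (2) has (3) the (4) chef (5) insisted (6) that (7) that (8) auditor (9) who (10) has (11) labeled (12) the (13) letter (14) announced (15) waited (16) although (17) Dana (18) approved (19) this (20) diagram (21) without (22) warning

The displaced element is "who" (word 1).
It is linked across 2 clause boundaries (that → Ø).
It functions as the subject of "waited", so the gap sits immediately after word 14 ("announced").
Base order: The chef has insisted that that auditor who has labeled the letter announced that who waited although Dana approved this diagram without warning.

14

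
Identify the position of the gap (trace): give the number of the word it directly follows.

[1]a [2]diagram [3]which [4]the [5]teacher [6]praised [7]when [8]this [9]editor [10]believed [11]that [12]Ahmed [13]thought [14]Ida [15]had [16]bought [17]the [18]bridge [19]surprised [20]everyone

The displaced element is "a diagram" (word 2).
It functions as the direct object of "praised", so the gap sits immediately after word 6 ("praised").
Base order: The teacher praised a diagram when this editor believed that Ahmed thought Ida had bought the bridge.

6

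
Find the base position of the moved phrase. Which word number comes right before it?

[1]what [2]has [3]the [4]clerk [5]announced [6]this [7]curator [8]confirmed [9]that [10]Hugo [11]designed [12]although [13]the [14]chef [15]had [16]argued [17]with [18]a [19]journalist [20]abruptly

The displaced element is "what" (word 1).
It is linked across 2 clause boundaries (Ø → that).
It functions as the direct object of "designed", so the gap sits immediately after word 11 ("designed").
Base order: The clerk has announced this curator confirmed that Hugo designed what although the chef had argued with a journalist abruptly.

11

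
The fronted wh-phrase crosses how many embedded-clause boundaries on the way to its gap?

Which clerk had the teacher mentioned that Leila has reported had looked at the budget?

"which clerk" is extracted from the subject of "looked".
Boundaries crossed, outermost first: [that], [Ø] — 2 in total.

2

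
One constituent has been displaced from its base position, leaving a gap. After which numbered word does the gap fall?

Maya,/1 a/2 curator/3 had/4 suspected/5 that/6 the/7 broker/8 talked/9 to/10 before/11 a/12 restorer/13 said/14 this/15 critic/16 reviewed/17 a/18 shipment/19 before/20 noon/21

The displaced element is "Maya" (word 1).
It is linked across 1 clause boundary (that).
It functions as the object of the preposition "to" of "talked", so the gap sits immediately after word 10 ("to").
Base order: A curator had suspected that the broker talked to Maya before a restorer said this critic reviewed a shipment before noon.

10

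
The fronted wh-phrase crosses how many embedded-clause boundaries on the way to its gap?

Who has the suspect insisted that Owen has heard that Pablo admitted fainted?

"who" is extracted from the subject of "fainted".
Boundaries crossed, outermost first: [that], [that], [Ø] — 3 in total.

3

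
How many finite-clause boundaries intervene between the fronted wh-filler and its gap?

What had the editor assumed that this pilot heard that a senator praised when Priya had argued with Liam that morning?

"what" is extracted from the object of "praised".
Boundaries crossed, outermost first: [that], [that] — 2 in total.

2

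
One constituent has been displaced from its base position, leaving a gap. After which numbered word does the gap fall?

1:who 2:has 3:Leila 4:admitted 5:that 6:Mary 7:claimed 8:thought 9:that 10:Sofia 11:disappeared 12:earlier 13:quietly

7

The displaced element is "who" (word 1).
It is linked across 2 clause boundaries (that → Ø).
It functions as the subject of "thought", so the gap sits immediately after word 7 ("claimed").
Base order: Leila has admitted that Mary claimed that who thought that Sofia disappeared earlier quietly.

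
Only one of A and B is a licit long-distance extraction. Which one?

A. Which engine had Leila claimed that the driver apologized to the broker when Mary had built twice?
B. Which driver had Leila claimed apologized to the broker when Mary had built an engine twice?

B

In A, the wh-phrase is extracted from inside an adjunct island (introduced by "when"), which blocks movement.
In B, the extraction path crosses only that-complement boundaries, which are transparent.
So B is grammatical.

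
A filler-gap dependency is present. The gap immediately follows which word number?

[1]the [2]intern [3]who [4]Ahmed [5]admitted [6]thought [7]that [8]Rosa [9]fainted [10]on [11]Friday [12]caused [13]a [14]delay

5

The displaced element is "the intern" (word 2).
It is linked across 1 clause boundary (Ø).
It functions as the subject of "thought", so the gap sits immediately after word 5 ("admitted").
Base order: Ahmed admitted that the intern thought that Rosa fainted on Friday.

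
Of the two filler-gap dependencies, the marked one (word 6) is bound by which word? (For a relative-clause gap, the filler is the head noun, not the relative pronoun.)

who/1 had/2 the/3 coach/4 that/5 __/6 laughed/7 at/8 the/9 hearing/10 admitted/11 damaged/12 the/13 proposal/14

4

The marked gap is inside the relative clause, the subject of "laughed".
Its filler is the head noun "coach" (via "that"), at word 4.
(The other dependency links word 1 to a gap after word 11.)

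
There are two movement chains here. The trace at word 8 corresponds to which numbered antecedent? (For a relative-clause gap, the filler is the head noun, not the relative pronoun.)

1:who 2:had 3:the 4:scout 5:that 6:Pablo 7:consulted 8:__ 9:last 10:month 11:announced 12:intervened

4

The marked gap is inside the relative clause, the direct object of "consulted".
Its filler is the head noun "scout" (via "that"), at word 4.
(The other dependency links word 1 to a gap after word 11.)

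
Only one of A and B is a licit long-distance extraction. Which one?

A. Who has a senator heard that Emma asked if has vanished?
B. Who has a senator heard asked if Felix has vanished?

In A, the wh-phrase is extracted from inside a wh-island (introduced by "if"), which blocks movement.
In B, the extraction path crosses only that-complement boundaries, which are transparent.
So B is grammatical.

B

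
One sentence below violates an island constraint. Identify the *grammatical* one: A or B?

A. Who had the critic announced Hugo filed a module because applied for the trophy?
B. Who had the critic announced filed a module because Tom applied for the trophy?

B

In A, the wh-phrase is extracted from inside an adjunct island (introduced by "because"), which blocks movement.
In B, the extraction path crosses only that-complement boundaries, which are transparent.
So B is grammatical.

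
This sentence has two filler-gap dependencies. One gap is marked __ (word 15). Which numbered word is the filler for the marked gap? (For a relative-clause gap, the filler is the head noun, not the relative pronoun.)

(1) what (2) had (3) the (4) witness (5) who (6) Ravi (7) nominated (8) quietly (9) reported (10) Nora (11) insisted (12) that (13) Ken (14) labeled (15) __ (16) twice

1

The marked gap is the direct object of "labeled".
Its filler is the fronted wh-phrase "what", at word 1.
(The other dependency links word 4 to a gap after word 7.)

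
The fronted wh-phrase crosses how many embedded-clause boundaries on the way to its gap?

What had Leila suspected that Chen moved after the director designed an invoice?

"what" is extracted from the object of "moved".
Boundaries crossed, outermost first: [that] — 1 in total.

1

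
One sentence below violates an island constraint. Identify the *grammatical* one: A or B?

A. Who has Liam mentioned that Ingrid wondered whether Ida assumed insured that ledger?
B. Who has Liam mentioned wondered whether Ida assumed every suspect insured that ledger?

B

In A, the wh-phrase is extracted from inside a wh-island (introduced by "whether"), which blocks movement.
In B, the extraction path crosses only that-complement boundaries, which are transparent.
So B is grammatical.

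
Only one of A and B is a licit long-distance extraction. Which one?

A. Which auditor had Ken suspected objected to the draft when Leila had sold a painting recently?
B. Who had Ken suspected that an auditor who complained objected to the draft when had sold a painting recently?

A

In B, the wh-phrase is extracted from inside an adjunct island (introduced by "when"), which blocks movement.
In A, the extraction path crosses only that-complement boundaries, which are transparent.
So A is grammatical.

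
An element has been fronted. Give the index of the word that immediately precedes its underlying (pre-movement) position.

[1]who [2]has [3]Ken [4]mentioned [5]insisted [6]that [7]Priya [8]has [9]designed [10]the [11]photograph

4

The displaced element is "who" (word 1).
It is linked across 1 clause boundary (Ø).
It functions as the subject of "insisted", so the gap sits immediately after word 4 ("mentioned").
Base order: Ken has mentioned that who insisted that Priya has designed the photograph.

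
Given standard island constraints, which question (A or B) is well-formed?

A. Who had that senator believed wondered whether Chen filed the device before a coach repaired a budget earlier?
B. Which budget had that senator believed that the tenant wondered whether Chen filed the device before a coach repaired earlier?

A

In B, the wh-phrase is extracted from inside a wh-island (introduced by "whether"), which blocks movement.
In A, the extraction path crosses only that-complement boundaries, which are transparent.
So A is grammatical.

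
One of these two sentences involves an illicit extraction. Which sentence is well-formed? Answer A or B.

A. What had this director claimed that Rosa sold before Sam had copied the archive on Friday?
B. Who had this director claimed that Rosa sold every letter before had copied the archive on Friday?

A

In B, the wh-phrase is extracted from inside an adjunct island (introduced by "before"), which blocks movement.
In A, the extraction path crosses only that-complement boundaries, which are transparent.
So A is grammatical.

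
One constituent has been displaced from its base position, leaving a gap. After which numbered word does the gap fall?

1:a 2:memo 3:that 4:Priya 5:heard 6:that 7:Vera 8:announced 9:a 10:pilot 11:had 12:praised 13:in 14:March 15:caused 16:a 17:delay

12

The displaced element is "a memo" (word 2).
It is linked across 2 clause boundaries (that → Ø).
It functions as the direct object of "praised", so the gap sits immediately after word 12 ("praised").
Base order: Priya heard that Vera announced a pilot had praised a memo in March.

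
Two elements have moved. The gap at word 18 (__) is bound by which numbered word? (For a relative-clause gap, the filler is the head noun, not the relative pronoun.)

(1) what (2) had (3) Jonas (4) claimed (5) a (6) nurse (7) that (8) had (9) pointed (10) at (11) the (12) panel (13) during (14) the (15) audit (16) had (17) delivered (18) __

1

The marked gap is the direct object of "delivered".
Its filler is the fronted wh-phrase "what", at word 1.
(The other dependency links word 6 to a gap after word 7.)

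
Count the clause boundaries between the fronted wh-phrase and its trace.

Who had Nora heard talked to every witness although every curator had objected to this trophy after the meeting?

1

"who" is extracted from the subject of "talked".
Boundaries crossed, outermost first: [Ø] — 1 in total.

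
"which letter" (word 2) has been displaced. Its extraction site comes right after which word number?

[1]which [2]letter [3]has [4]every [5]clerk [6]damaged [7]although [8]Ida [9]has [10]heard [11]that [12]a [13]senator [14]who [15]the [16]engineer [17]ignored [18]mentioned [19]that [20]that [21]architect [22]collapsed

6

The displaced element is "which letter" (word 2).
It functions as the direct object of "damaged", so the gap sits immediately after word 6 ("damaged").
Base order: Every clerk has damaged which letter although Ida has heard that a senator who the engineer ignored mentioned that that architect collapsed.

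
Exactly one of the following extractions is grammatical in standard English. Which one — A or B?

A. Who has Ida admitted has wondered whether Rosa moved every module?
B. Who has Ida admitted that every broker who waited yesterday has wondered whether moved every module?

A

In B, the wh-phrase is extracted from inside a wh-island (introduced by "whether"), which blocks movement.
In A, the extraction path crosses only that-complement boundaries, which are transparent.
So A is grammatical.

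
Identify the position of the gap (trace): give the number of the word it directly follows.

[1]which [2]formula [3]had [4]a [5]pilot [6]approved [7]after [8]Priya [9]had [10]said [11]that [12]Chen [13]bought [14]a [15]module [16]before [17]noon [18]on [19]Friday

The displaced element is "which formula" (word 2).
It functions as the direct object of "approved", so the gap sits immediately after word 6 ("approved").
Base order: A pilot had approved which formula after Priya had said that Chen bought a module before noon on Friday.

6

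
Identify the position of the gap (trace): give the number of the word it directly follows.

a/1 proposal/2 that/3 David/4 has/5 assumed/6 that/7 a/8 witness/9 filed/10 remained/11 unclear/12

10

The displaced element is "a proposal" (word 2).
It is linked across 1 clause boundary (that).
It functions as the direct object of "filed", so the gap sits immediately after word 10 ("filed").
Base order: David has assumed that a witness filed a proposal.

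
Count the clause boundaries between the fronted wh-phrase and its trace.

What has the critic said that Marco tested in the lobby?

1

"what" is extracted from the object of "tested".
Boundaries crossed, outermost first: [that] — 1 in total.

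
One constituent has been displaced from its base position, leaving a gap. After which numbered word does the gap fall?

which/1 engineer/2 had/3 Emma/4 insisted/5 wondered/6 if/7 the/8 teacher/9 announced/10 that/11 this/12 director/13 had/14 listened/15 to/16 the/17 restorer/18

The displaced element is "which engineer" (word 2).
It is linked across 1 clause boundary (Ø).
It functions as the subject of "wondered", so the gap sits immediately after word 5 ("insisted").
Base order: Emma had insisted which engineer wondered if the teacher announced that this director had listened to the restorer.

5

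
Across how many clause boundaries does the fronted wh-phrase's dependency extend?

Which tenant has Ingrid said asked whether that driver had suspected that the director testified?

1

"which tenant" is extracted from the subject of "asked".
Boundaries crossed, outermost first: [Ø] — 1 in total.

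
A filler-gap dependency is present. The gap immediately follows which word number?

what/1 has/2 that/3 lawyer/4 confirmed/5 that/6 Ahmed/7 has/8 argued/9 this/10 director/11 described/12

The displaced element is "what" (word 1).
It is linked across 2 clause boundaries (that → Ø).
It functions as the direct object of "described", so the gap sits immediately after word 12 ("described").
Base order: That lawyer has confirmed that Ahmed has argued this director described what.

12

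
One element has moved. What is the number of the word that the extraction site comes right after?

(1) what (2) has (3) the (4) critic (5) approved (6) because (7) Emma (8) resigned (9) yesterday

5

The displaced element is "what" (word 1).
It functions as the direct object of "approved", so the gap sits immediately after word 5 ("approved").
Base order: The critic has approved what because Emma resigned yesterday.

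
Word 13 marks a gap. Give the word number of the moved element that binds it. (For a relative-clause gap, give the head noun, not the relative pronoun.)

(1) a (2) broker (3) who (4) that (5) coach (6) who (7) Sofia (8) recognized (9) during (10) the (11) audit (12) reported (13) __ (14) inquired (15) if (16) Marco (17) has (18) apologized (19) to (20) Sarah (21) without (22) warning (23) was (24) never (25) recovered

The gap at 13 is the subject of "inquired", inside a relative clause.
The relative pronoun is "who" (word 3); it is bound by the head noun immediately before it.
Its filler is the head noun "broker", at word 2.

2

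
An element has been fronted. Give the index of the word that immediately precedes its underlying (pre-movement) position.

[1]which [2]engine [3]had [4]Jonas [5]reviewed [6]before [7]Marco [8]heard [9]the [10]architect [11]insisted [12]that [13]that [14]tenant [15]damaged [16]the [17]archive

The displaced element is "which engine" (word 2).
It functions as the direct object of "reviewed", so the gap sits immediately after word 5 ("reviewed").
Base order: Jonas had reviewed which engine before Marco heard the architect insisted that that tenant damaged the archive.

5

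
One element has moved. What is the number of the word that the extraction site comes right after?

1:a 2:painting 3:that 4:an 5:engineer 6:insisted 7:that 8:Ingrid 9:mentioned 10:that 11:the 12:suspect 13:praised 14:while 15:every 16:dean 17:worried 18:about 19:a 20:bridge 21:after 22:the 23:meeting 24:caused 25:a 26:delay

The displaced element is "a painting" (word 2).
It is linked across 2 clause boundaries (that → that).
It functions as the direct object of "praised", so the gap sits immediately after word 13 ("praised").
Base order: An engineer insisted that Ingrid mentioned that the suspect praised a painting while every dean worried about a bridge after the meeting.

13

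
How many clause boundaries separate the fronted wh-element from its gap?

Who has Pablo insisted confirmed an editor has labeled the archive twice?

1

"who" is extracted from the subject of "confirmed".
Boundaries crossed, outermost first: [Ø] — 1 in total.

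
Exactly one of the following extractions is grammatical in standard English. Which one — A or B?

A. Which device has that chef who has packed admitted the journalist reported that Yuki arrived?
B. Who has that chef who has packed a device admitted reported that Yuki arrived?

B

In A, the wh-phrase is extracted from inside a complex-NP island (relative clause) (introduced by "who"), which blocks movement.
In B, the extraction path crosses only that-complement boundaries, which are transparent.
So B is grammatical.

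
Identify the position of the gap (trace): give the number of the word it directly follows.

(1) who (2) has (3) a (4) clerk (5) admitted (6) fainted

5

The displaced element is "who" (word 1).
It is linked across 1 clause boundary (Ø).
It functions as the subject of "fainted", so the gap sits immediately after word 5 ("admitted").
Base order: A clerk has admitted who fainted.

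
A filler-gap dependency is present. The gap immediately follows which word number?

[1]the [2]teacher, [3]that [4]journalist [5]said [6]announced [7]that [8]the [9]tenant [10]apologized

5

The displaced element is "the teacher" (word 2).
It is linked across 1 clause boundary (Ø).
It functions as the subject of "announced", so the gap sits immediately after word 5 ("said").
Base order: That journalist said that the teacher announced that the tenant apologized.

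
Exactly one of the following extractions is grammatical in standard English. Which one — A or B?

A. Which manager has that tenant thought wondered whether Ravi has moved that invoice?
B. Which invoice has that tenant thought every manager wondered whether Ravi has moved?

A

In B, the wh-phrase is extracted from inside a wh-island (introduced by "whether"), which blocks movement.
In A, the extraction path crosses only that-complement boundaries, which are transparent.
So A is grammatical.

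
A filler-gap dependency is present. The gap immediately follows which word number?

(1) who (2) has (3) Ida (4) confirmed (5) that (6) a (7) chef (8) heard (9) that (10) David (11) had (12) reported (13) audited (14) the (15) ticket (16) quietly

12

The displaced element is "who" (word 1).
It is linked across 3 clause boundaries (that → that → Ø).
It functions as the subject of "audited", so the gap sits immediately after word 12 ("reported").
Base order: Ida has confirmed that a chef heard that David had reported that who audited the ticket quietly.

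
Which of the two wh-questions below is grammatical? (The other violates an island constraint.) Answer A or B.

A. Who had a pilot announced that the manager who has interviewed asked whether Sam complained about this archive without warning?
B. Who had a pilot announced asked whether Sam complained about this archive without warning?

B

In A, the wh-phrase is extracted from inside a complex-NP island (relative clause) (introduced by "who"), which blocks movement.
In B, the extraction path crosses only that-complement boundaries, which are transparent.
So B is grammatical.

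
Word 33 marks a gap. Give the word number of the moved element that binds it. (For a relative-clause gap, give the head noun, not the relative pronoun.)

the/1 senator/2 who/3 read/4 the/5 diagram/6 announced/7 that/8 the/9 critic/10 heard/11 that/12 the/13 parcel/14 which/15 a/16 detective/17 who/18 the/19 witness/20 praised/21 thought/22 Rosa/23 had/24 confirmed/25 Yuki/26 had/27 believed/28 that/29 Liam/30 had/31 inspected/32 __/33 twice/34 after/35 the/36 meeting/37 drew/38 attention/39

The gap at 33 is the object of "inspected", inside a relative clause.
The relative pronoun is "which" (word 15); it is bound by the head noun immediately before it.
Its filler is the head noun "parcel", at word 14.

14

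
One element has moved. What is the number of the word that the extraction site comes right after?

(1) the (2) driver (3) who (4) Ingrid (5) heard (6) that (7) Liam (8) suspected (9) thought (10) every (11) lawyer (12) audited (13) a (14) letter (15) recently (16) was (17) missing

The displaced element is "the driver" (word 2).
It is linked across 2 clause boundaries (that → Ø).
It functions as the subject of "thought", so the gap sits immediately after word 8 ("suspected").
Base order: Ingrid heard that Liam suspected that the driver thought every lawyer audited a letter recently.

8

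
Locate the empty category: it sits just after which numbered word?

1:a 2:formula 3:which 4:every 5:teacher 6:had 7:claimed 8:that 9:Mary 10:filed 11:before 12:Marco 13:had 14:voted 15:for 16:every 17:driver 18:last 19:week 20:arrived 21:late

The displaced element is "a formula" (word 2).
It is linked across 1 clause boundary (that).
It functions as the direct object of "filed", so the gap sits immediately after word 10 ("filed").
Base order: Every teacher had claimed that Mary filed a formula before Marco had voted for every driver last week.

10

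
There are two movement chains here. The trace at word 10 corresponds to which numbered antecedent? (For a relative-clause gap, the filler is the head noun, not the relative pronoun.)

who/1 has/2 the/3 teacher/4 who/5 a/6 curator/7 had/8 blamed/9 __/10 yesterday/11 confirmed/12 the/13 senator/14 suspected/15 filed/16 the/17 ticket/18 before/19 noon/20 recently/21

4

The marked gap is inside the relative clause, the direct object of "blamed".
Its filler is the head noun "teacher" (via "who"), at word 4.
(The other dependency links word 1 to a gap after word 15.)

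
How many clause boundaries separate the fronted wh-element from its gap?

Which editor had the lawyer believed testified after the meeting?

1

"which editor" is extracted from the subject of "testified".
Boundaries crossed, outermost first: [Ø] — 1 in total.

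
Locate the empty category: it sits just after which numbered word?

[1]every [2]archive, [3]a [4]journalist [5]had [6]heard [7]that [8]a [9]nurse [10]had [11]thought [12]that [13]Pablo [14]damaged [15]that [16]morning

The displaced element is "every archive" (word 2).
It is linked across 2 clause boundaries (that → that).
It functions as the direct object of "damaged", so the gap sits immediately after word 14 ("damaged").
Base order: A journalist had heard that a nurse had thought that Pablo damaged every archive that morning.

14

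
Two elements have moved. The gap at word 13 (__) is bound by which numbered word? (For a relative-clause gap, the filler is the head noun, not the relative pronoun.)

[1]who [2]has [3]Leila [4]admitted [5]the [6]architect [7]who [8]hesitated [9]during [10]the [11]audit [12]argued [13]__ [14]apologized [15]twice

The marked gap is the subject of "apologized".
Its filler is the fronted wh-phrase "who", at word 1.
(The other dependency links word 6 to a gap after word 7.)

1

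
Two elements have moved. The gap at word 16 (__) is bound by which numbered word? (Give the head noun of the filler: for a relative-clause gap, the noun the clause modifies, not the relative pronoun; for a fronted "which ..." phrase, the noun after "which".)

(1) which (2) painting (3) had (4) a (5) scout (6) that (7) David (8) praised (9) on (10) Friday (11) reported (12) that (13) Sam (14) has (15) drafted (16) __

2

The marked gap is the direct object of "drafted".
Its filler is the fronted wh-phrase "which painting", at word 2.
(The other dependency links word 5 to a gap after word 8.)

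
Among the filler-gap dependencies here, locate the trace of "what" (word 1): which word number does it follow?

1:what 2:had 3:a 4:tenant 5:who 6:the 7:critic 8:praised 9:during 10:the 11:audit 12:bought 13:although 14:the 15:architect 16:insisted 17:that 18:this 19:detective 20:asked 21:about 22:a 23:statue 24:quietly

The displaced element is "what" (word 1).
It functions as the direct object of "bought", so the gap sits immediately after word 12 ("bought").
Base order: A tenant who the critic praised during the audit had bought what although the architect insisted that this detective asked about a statue quietly.

12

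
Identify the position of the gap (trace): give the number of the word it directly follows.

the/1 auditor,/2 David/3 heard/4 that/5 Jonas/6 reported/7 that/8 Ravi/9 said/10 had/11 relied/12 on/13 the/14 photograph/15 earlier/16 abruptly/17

10

The displaced element is "the auditor" (word 2).
It is linked across 3 clause boundaries (that → that → Ø).
It functions as the subject of "relied", so the gap sits immediately after word 10 ("said").
Base order: David heard that Jonas reported that Ravi said the auditor had relied on the photograph earlier abruptly.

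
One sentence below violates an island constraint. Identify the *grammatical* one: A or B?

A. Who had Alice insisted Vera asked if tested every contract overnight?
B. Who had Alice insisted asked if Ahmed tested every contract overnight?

B

In A, the wh-phrase is extracted from inside a wh-island (introduced by "if"), which blocks movement.
In B, the extraction path crosses only that-complement boundaries, which are transparent.
So B is grammatical.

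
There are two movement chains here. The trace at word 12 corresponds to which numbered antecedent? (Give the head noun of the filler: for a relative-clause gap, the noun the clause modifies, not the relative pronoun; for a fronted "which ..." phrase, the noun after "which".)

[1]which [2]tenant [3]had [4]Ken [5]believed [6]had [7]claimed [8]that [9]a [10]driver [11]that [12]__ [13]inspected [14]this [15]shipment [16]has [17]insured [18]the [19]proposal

10

The marked gap is inside the relative clause, the subject of "inspected".
Its filler is the head noun "driver" (via "that"), at word 10.
(The other dependency links word 2 to a gap after word 5.)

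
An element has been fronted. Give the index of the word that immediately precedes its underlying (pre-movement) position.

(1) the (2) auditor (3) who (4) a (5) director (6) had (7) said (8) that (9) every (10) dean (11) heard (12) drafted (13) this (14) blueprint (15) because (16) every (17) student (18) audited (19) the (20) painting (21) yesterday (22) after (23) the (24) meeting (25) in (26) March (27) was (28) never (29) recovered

11

The displaced element is "the auditor" (word 2).
It is linked across 2 clause boundaries (that → Ø).
It functions as the subject of "drafted", so the gap sits immediately after word 11 ("heard").
Base order: A director had said that every dean heard that the auditor drafted this blueprint because every student audited the painting yesterday after the meeting in March.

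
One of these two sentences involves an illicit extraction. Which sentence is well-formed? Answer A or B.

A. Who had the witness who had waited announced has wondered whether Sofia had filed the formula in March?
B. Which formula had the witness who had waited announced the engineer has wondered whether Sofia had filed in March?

A

In B, the wh-phrase is extracted from inside a wh-island (introduced by "whether"), which blocks movement.
In A, the extraction path crosses only that-complement boundaries, which are transparent.
So A is grammatical.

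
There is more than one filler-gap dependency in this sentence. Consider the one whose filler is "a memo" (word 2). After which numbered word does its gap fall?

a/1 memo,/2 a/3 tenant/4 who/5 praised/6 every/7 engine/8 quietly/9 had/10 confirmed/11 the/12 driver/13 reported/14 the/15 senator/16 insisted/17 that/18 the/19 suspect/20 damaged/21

21

The displaced element is "a memo" (word 2).
It is linked across 3 clause boundaries (Ø → Ø → that).
It functions as the direct object of "damaged", so the gap sits immediately after word 21 ("damaged").
Base order: A tenant who praised every engine quietly had confirmed the driver reported the senator insisted that the suspect damaged a memo.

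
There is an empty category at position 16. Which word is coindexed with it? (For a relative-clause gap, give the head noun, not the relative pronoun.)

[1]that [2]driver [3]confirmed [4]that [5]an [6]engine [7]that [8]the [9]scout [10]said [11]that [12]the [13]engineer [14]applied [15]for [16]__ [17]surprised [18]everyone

6

The gap at 16 is the prepositional object of "applied", inside a relative clause.
The relative pronoun is "that" (word 7); it is bound by the head noun immediately before it.
Its filler is the head noun "engine", at word 6.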